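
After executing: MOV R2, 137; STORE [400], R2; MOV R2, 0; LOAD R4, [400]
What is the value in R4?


Register and memory trace:
  MOV R2, 137  → R2 = 137
  STORE [400], R2  → mem[400] = 137
  MOV R2, 0  → R2 = 0
  LOAD R4, [400]  → R4 = mem[400] = 137
Final: R4 = 137

137


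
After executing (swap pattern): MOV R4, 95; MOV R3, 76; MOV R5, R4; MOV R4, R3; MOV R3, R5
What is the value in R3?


Register state trace (swap pattern):
  MOV R4, 95  → R4 = 95
  MOV R3, 76  → R3 = 76
  MOV R5, R4  → R5 = 95  (save R4)
  MOV R4, R3  → R4 = 76  (R4 gets R3's value)
  MOV R3, R5  → R3 = 95  (R3 gets saved value)
Final: R3 = 95

95


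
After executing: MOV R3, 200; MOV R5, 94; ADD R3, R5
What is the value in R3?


Register state trace:
  MOV R3, 200  → R3 = 200
  MOV R5, 94  → R5 = 94
  ADD R3, R5  → R3 = 200 + 94 = 294
Final: R3 = 294

294


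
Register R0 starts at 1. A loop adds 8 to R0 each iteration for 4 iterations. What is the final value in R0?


Starting value: R0 = 1
  Iter 1: R0 = 1 + 8 = 9
  Iter 2: R0 = 9 + 8 = 17
  Iter 3: R0 = 17 + 8 = 25
  Iter 4: R0 = 25 + 8 = 33
Final: R0 = 33

33


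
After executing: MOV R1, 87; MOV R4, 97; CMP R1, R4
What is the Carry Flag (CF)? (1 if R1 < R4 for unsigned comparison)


Register state trace:
  MOV R1, 87  → R1 = 87
  MOV R4, 97  → R4 = 97
  CMP R1, R4  → unsigned 87 - 97: borrow occurs
  87 < 97, so CF = 1
CF = 1

1


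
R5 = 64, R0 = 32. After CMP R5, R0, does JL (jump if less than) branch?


Trace:
  R5 = 64, R0 = 32
  CMP R5, R0  → compares 64 vs 32
  JL checks: is 64 less than 32?
  64 > 32, so condition is false
Branch taken: No

No


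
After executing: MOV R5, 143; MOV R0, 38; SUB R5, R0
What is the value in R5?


Register state trace:
  MOV R5, 143  → R5 = 143
  MOV R0, 38  → R0 = 38
  SUB R5, R0  → R5 = 143 - 38 = 105
Final: R5 = 105

105


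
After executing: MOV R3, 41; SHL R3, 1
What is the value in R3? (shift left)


Register state trace:
  MOV R3, 41  → R3 = 41
  SHL R3, 1  → R3 = 41 << 1 = 41 * 2^1 = 82
Final: R3 = 82

82


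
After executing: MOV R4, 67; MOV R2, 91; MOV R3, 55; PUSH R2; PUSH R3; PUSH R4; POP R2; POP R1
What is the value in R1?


Stack trace (top is rightmost):
  MOV R4, 67  → R4 = 67
  MOV R2, 91  → R2 = 91
  MOV R3, 55  → R3 = 55
  PUSH R2  → stack: [91]
  PUSH R3  → stack: [91, 55]
  PUSH R4  → stack: [91, 55, 67]
  POP R2  → R2 = 67, stack: [91, 55]
  POP R1  → R1 = 55, stack: [91]
Final: R1 = 55

55


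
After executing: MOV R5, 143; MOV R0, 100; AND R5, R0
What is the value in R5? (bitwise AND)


Register state trace:
  MOV R5, 143  → R5 = 143 (0b10001111)
  MOV R0, 100  → R0 = 100 (0b01100100)
  AND R5, R0  → R5 = 143 AND 100 = 4 (0b00000100)
Final: R5 = 4

4


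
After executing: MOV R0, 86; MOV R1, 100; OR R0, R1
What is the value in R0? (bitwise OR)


Register state trace:
  MOV R0, 86  → R0 = 86 (0b01010110)
  MOV R1, 100  → R1 = 100 (0b01100100)
  OR R0, R1   → R0 = 86 OR 100 = 118 (0b01110110)
Final: R0 = 118

118


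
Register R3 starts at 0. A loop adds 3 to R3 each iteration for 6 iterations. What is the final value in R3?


Starting value: R3 = 0
  Iter 1: R3 = 0 + 3 = 3
  Iter 2: R3 = 3 + 3 = 6
  Iter 3: R3 = 6 + 3 = 9
  Iter 4: R3 = 9 + 3 = 12
  Iter 5: R3 = 12 + 3 = 15
  Iter 6: R3 = 15 + 3 = 18
Final: R3 = 18

18


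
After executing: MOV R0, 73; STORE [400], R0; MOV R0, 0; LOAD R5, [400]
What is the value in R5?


Register and memory trace:
  MOV R0, 73  → R0 = 73
  STORE [400], R0  → mem[400] = 73
  MOV R0, 0  → R0 = 0
  LOAD R5, [400]  → R5 = mem[400] = 73
Final: R5 = 73

73


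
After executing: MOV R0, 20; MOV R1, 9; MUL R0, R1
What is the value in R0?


Register state trace:
  MOV R0, 20  → R0 = 20
  MOV R1, 9  → R1 = 9
  MUL R0, R1  → R0 = 20 * 9 = 180
Final: R0 = 180

180


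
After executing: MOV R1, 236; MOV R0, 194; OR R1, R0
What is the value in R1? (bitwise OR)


Register state trace:
  MOV R1, 236  → R1 = 236 (0b11101100)
  MOV R0, 194  → R0 = 194 (0b11000010)
  OR R1, R0   → R1 = 236 OR 194 = 238 (0b11101110)
Final: R1 = 238

238


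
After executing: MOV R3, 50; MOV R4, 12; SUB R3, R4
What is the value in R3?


Register state trace:
  MOV R3, 50  → R3 = 50
  MOV R4, 12  → R4 = 12
  SUB R3, R4  → R3 = 50 - 12 = 38
Final: R3 = 38

38


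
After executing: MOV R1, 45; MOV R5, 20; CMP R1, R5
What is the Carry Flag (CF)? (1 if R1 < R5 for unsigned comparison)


Register state trace:
  MOV R1, 45  → R1 = 45
  MOV R5, 20  → R5 = 20
  CMP R1, R5  → unsigned 45 - 20: no borrow
  45 >= 20, so CF = 0
CF = 0

0


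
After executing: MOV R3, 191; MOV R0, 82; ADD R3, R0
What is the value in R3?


Register state trace:
  MOV R3, 191  → R3 = 191
  MOV R0, 82  → R0 = 82
  ADD R3, R0  → R3 = 191 + 82 = 273
Final: R3 = 273

273


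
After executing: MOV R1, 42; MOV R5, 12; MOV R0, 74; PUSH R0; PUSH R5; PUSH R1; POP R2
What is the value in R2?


Stack trace (top is rightmost):
  MOV R1, 42  → R1 = 42
  MOV R5, 12  → R5 = 12
  MOV R0, 74  → R0 = 74
  PUSH R0  → stack: [74]
  PUSH R5  → stack: [74, 12]
  PUSH R1  → stack: [74, 12, 42]
  POP R2  → R2 = 42, stack: [74, 12]
Final: R2 = 42

42


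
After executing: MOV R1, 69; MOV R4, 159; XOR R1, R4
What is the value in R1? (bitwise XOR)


Register state trace:
  MOV R1, 69  → R1 = 69 (0b01000101)
  MOV R4, 159  → R4 = 159 (0b10011111)
  XOR R1, R4  → R1 = 69 XOR 159 = 218 (0b11011010)
Final: R1 = 218

218


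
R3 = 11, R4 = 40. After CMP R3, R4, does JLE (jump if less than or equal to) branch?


Trace:
  R3 = 11, R4 = 40
  CMP R3, R4  → compares 11 vs 40
  JLE checks: is 11 less than or equal to 40?
  11 < 40, so condition is true
Branch taken: Yes

Yes


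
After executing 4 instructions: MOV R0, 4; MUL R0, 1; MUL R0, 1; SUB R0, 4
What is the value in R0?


Register state trace:
  MOV R0, 4  → R0 = 4
  MUL R0, 1  → R0 = 4 * 1 = 4
  MUL R0, 1  → R0 = 4 * 1 = 4
  SUB R0, 4  → R0 = 4 - 4 = 0
Final: R0 = 0

0


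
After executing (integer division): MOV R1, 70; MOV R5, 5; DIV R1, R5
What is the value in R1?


Register state trace:
  MOV R1, 70  → R1 = 70
  MOV R5, 5  → R5 = 5
  DIV R1, R5  → R1 = 70 // 5 = 14
Final: R1 = 14

14


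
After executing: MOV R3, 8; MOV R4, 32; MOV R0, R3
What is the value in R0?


Register state trace:
  MOV R3, 8  → R3 = 8
  MOV R4, 32  → R4 = 32
  MOV R0, R3  → R0 = 8
Final: R0 = 8

8


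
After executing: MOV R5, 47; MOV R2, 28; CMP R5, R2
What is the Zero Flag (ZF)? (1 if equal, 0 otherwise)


Register state trace:
  MOV R5, 47  → R5 = 47
  MOV R2, 28  → R2 = 28
  CMP R5, R2  → computes 47 - 28 = 19
  Result is nonzero, so values are not equal
ZF = 0

0


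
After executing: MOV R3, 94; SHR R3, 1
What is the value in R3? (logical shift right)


Register state trace:
  MOV R3, 94  → R3 = 94
  SHR R3, 1  → R3 = 94 >> 1 = 94 // 2^1 = 47
Final: R3 = 47

47


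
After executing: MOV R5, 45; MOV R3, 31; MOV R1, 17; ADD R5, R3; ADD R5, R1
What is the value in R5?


Register state trace:
  MOV R5, 45  → R5 = 45
  MOV R3, 31  → R3 = 31
  MOV R1, 17  → R1 = 17
  ADD R5, R3  → R5 = 45 + 31 = 76
  ADD R5, R1  → R5 = 76 + 17 = 93
Final: R5 = 93

93


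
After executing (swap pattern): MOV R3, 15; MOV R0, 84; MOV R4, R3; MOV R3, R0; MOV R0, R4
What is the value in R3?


Register state trace (swap pattern):
  MOV R3, 15  → R3 = 15
  MOV R0, 84  → R0 = 84
  MOV R4, R3  → R4 = 15  (save R3)
  MOV R3, R0  → R3 = 84  (R3 gets R0's value)
  MOV R0, R4  → R0 = 15  (R0 gets saved value)
Final: R3 = 84

84


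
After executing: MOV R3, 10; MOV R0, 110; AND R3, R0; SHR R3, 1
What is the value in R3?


Register state trace:
  MOV R3, 10  → R3 = 10 (0b00001010)
  MOV R0, 110  → R0 = 110 (0b01101110)
  AND R3, R0  → R3 = 10 AND 110 = 10 (0b00001010)
  SHR R3, 1  → R3 = 10 >> 1 = 5
Final: R3 = 5

5


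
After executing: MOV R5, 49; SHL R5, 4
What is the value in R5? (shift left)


Register state trace:
  MOV R5, 49  → R5 = 49
  SHL R5, 4  → R5 = 49 << 4 = 49 * 2^4 = 784
Final: R5 = 784

784


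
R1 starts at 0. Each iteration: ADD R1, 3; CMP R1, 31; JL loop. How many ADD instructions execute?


Loop trace (R1 starts at 0, target 31, step 3):
  ADD #1: R1 = 0 + 3 = 3  → 3 < 31, loop
  ADD #2: R1 = 3 + 3 = 6  → 6 < 31, loop
  ADD #3: R1 = 6 + 3 = 9  → 9 < 31, loop
  ADD #4: R1 = 9 + 3 = 12  → 12 < 31, loop
  ADD #5: R1 = 12 + 3 = 15  → 15 < 31, loop
  ADD #6: R1 = 15 + 3 = 18  → 18 < 31, loop
  ADD #7: R1 = 18 + 3 = 21  → 21 < 31, loop
  ADD #8: R1 = 21 + 3 = 24  → 24 < 31, loop
  ADD #9: R1 = 24 + 3 = 27  → 27 < 31, loop
  ADD #10: R1 = 27 + 3 = 30  → 30 < 31, loop
  ADD #11: R1 = 30 + 3 = 33  → 33 >= 31, exit
Total ADD instructions: 11

11


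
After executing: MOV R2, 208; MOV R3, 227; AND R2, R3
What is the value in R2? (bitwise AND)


Register state trace:
  MOV R2, 208  → R2 = 208 (0b11010000)
  MOV R3, 227  → R3 = 227 (0b11100011)
  AND R2, R3  → R2 = 208 AND 227 = 192 (0b11000000)
Final: R2 = 192

192


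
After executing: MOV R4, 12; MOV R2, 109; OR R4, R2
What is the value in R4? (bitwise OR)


Register state trace:
  MOV R4, 12  → R4 = 12 (0b00001100)
  MOV R2, 109  → R2 = 109 (0b01101101)
  OR R4, R2   → R4 = 12 OR 109 = 109 (0b01101101)
Final: R4 = 109

109


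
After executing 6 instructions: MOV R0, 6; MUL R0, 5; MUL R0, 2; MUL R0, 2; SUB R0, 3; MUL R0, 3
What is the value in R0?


Register state trace:
  MOV R0, 6  → R0 = 6
  MUL R0, 5  → R0 = 6 * 5 = 30
  MUL R0, 2  → R0 = 30 * 2 = 60
  MUL R0, 2  → R0 = 60 * 2 = 120
  SUB R0, 3  → R0 = 120 - 3 = 117
  MUL R0, 3  → R0 = 117 * 3 = 351
Final: R0 = 351

351


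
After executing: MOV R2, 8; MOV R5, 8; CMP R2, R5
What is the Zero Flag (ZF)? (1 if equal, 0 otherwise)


Register state trace:
  MOV R2, 8  → R2 = 8
  MOV R5, 8  → R5 = 8
  CMP R2, R5  → computes 8 - 8 = 0
  Result is zero, so values are equal
ZF = 1

1


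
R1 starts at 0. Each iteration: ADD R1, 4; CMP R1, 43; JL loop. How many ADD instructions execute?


Loop trace (R1 starts at 0, target 43, step 4):
  ADD #1: R1 = 0 + 4 = 4  → 4 < 43, loop
  ADD #2: R1 = 4 + 4 = 8  → 8 < 43, loop
  ADD #3: R1 = 8 + 4 = 12  → 12 < 43, loop
  ADD #4: R1 = 12 + 4 = 16  → 16 < 43, loop
  ADD #5: R1 = 16 + 4 = 20  → 20 < 43, loop
  ADD #6: R1 = 20 + 4 = 24  → 24 < 43, loop
  ADD #7: R1 = 24 + 4 = 28  → 28 < 43, loop
  ADD #8: R1 = 28 + 4 = 32  → 32 < 43, loop
  ADD #9: R1 = 32 + 4 = 36  → 36 < 43, loop
  ADD #10: R1 = 36 + 4 = 40  → 40 < 43, loop
  ADD #11: R1 = 40 + 4 = 44  → 44 >= 43, exit
Total ADD instructions: 11

11


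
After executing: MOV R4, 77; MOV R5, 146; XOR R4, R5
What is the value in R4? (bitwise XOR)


Register state trace:
  MOV R4, 77  → R4 = 77 (0b01001101)
  MOV R5, 146  → R5 = 146 (0b10010010)
  XOR R4, R5  → R4 = 77 XOR 146 = 223 (0b11011111)
Final: R4 = 223

223


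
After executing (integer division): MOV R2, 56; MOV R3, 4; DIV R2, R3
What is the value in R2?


Register state trace:
  MOV R2, 56  → R2 = 56
  MOV R3, 4  → R3 = 4
  DIV R2, R3  → R2 = 56 // 4 = 14
Final: R2 = 14

14


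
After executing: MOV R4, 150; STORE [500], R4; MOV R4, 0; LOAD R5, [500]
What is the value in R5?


Register and memory trace:
  MOV R4, 150  → R4 = 150
  STORE [500], R4  → mem[500] = 150
  MOV R4, 0  → R4 = 0
  LOAD R5, [500]  → R5 = mem[500] = 150
Final: R5 = 150

150


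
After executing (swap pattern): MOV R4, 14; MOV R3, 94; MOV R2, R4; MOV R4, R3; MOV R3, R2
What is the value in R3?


Register state trace (swap pattern):
  MOV R4, 14  → R4 = 14
  MOV R3, 94  → R3 = 94
  MOV R2, R4  → R2 = 14  (save R4)
  MOV R4, R3  → R4 = 94  (R4 gets R3's value)
  MOV R3, R2  → R3 = 14  (R3 gets saved value)
Final: R3 = 14

14


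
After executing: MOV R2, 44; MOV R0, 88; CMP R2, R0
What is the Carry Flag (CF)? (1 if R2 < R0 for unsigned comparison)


Register state trace:
  MOV R2, 44  → R2 = 44
  MOV R0, 88  → R0 = 88
  CMP R2, R0  → unsigned 44 - 88: borrow occurs
  44 < 88, so CF = 1
CF = 1

1


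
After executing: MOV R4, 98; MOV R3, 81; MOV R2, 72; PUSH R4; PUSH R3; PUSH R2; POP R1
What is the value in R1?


Stack trace (top is rightmost):
  MOV R4, 98  → R4 = 98
  MOV R3, 81  → R3 = 81
  MOV R2, 72  → R2 = 72
  PUSH R4  → stack: [98]
  PUSH R3  → stack: [98, 81]
  PUSH R2  → stack: [98, 81, 72]
  POP R1  → R1 = 72, stack: [98, 81]
Final: R1 = 72

72


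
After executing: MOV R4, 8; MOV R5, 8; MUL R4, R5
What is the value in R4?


Register state trace:
  MOV R4, 8  → R4 = 8
  MOV R5, 8  → R5 = 8
  MUL R4, R5  → R4 = 8 * 8 = 64
Final: R4 = 64

64


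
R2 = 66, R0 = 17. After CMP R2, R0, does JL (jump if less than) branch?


Trace:
  R2 = 66, R0 = 17
  CMP R2, R0  → compares 66 vs 17
  JL checks: is 66 less than 17?
  66 > 17, so condition is false
Branch taken: No

No


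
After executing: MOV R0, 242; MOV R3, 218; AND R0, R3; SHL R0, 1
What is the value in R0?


Register state trace:
  MOV R0, 242  → R0 = 242 (0b11110010)
  MOV R3, 218  → R3 = 218 (0b11011010)
  AND R0, R3  → R0 = 242 AND 218 = 210 (0b11010010)
  SHL R0, 1  → R0 = 210 << 1 = 420
Final: R0 = 420

420


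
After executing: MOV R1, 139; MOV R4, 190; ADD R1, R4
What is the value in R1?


Register state trace:
  MOV R1, 139  → R1 = 139
  MOV R4, 190  → R4 = 190
  ADD R1, R4  → R1 = 139 + 190 = 329
Final: R1 = 329

329


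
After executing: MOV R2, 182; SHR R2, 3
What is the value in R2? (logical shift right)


Register state trace:
  MOV R2, 182  → R2 = 182
  SHR R2, 3  → R2 = 182 >> 3 = 182 // 2^3 = 22
Final: R2 = 22

22


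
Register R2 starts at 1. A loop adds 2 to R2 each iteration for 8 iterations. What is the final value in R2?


Starting value: R2 = 1
  Iter 1: R2 = 1 + 2 = 3
  Iter 2: R2 = 3 + 2 = 5
  Iter 3: R2 = 5 + 2 = 7
  Iter 4: R2 = 7 + 2 = 9
  Iter 5: R2 = 9 + 2 = 11
  Iter 6: R2 = 11 + 2 = 13
  Iter 7: R2 = 13 + 2 = 15
  Iter 8: R2 = 15 + 2 = 17
Final: R2 = 17

17


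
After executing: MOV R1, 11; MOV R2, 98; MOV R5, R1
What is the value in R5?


Register state trace:
  MOV R1, 11  → R1 = 11
  MOV R2, 98  → R2 = 98
  MOV R5, R1  → R5 = 11
Final: R5 = 11

11


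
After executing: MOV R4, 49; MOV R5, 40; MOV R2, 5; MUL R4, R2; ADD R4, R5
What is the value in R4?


Register state trace:
  MOV R4, 49  → R4 = 49
  MOV R5, 40  → R5 = 40
  MOV R2, 5  → R2 = 5
  MUL R4, R2  → R4 = 49 * 5 = 245
  ADD R4, R5  → R4 = 245 + 40 = 285
Final: R4 = 285

285


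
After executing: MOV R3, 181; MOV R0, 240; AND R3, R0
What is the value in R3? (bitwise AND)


Register state trace:
  MOV R3, 181  → R3 = 181 (0b10110101)
  MOV R0, 240  → R0 = 240 (0b11110000)
  AND R3, R0  → R3 = 181 AND 240 = 176 (0b10110000)
Final: R3 = 176

176


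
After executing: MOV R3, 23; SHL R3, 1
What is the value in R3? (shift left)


Register state trace:
  MOV R3, 23  → R3 = 23
  SHL R3, 1  → R3 = 23 << 1 = 23 * 2^1 = 46
Final: R3 = 46

46


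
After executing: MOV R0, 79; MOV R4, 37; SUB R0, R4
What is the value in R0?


Register state trace:
  MOV R0, 79  → R0 = 79
  MOV R4, 37  → R4 = 37
  SUB R0, R4  → R0 = 79 - 37 = 42
Final: R0 = 42

42


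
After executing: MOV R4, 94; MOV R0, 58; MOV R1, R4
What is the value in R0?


Register state trace:
  MOV R4, 94  → R4 = 94
  MOV R0, 58  → R0 = 58
  MOV R1, R4  → R1 = 94
Final: R0 = 58

58


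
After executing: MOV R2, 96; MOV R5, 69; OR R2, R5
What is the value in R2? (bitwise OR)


Register state trace:
  MOV R2, 96  → R2 = 96 (0b01100000)
  MOV R5, 69  → R5 = 69 (0b01000101)
  OR R2, R5   → R2 = 96 OR 69 = 101 (0b01100101)
Final: R2 = 101

101


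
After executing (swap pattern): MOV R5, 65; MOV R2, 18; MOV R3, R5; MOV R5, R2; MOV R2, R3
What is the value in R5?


Register state trace (swap pattern):
  MOV R5, 65  → R5 = 65
  MOV R2, 18  → R2 = 18
  MOV R3, R5  → R3 = 65  (save R5)
  MOV R5, R2  → R5 = 18  (R5 gets R2's value)
  MOV R2, R3  → R2 = 65  (R2 gets saved value)
Final: R5 = 18

18


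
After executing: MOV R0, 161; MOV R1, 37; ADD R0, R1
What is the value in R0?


Register state trace:
  MOV R0, 161  → R0 = 161
  MOV R1, 37  → R1 = 37
  ADD R0, R1  → R0 = 161 + 37 = 198
Final: R0 = 198

198


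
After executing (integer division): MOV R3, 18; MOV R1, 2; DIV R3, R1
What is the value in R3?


Register state trace:
  MOV R3, 18  → R3 = 18
  MOV R1, 2  → R1 = 2
  DIV R3, R1  → R3 = 18 // 2 = 9
Final: R3 = 9

9


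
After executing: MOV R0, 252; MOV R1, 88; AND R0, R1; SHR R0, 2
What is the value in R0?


Register state trace:
  MOV R0, 252  → R0 = 252 (0b11111100)
  MOV R1, 88  → R1 = 88 (0b01011000)
  AND R0, R1  → R0 = 252 AND 88 = 88 (0b01011000)
  SHR R0, 2  → R0 = 88 >> 2 = 22
Final: R0 = 22

22


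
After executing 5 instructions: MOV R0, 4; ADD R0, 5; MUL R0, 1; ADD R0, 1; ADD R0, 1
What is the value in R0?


Register state trace:
  MOV R0, 4  → R0 = 4
  ADD R0, 5  → R0 = 4 + 5 = 9
  MUL R0, 1  → R0 = 9 * 1 = 9
  ADD R0, 1  → R0 = 9 + 1 = 10
  ADD R0, 1  → R0 = 10 + 1 = 11
Final: R0 = 11

11


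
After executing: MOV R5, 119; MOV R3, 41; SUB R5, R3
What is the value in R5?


Register state trace:
  MOV R5, 119  → R5 = 119
  MOV R3, 41  → R3 = 41
  SUB R5, R3  → R5 = 119 - 41 = 78
Final: R5 = 78

78


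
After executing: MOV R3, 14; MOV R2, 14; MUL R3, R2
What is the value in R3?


Register state trace:
  MOV R3, 14  → R3 = 14
  MOV R2, 14  → R2 = 14
  MUL R3, R2  → R3 = 14 * 14 = 196
Final: R3 = 196

196


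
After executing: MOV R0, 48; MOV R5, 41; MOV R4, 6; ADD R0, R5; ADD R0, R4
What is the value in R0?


Register state trace:
  MOV R0, 48  → R0 = 48
  MOV R5, 41  → R5 = 41
  MOV R4, 6  → R4 = 6
  ADD R0, R5  → R0 = 48 + 41 = 89
  ADD R0, R4  → R0 = 89 + 6 = 95
Final: R0 = 95

95


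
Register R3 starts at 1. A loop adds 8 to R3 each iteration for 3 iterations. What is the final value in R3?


Starting value: R3 = 1
  Iter 1: R3 = 1 + 8 = 9
  Iter 2: R3 = 9 + 8 = 17
  Iter 3: R3 = 17 + 8 = 25
Final: R3 = 25

25


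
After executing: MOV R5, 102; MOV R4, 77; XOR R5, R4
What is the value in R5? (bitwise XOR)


Register state trace:
  MOV R5, 102  → R5 = 102 (0b01100110)
  MOV R4, 77  → R4 = 77 (0b01001101)
  XOR R5, R4  → R5 = 102 XOR 77 = 43 (0b00101011)
Final: R5 = 43

43


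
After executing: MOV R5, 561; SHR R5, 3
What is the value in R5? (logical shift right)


Register state trace:
  MOV R5, 561  → R5 = 561
  SHR R5, 3  → R5 = 561 >> 3 = 561 // 2^3 = 70
Final: R5 = 70

70


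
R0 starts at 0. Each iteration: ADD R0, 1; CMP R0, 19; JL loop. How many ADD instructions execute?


Loop trace (R0 starts at 0, target 19, step 1):
  ADD #1: R0 = 0 + 1 = 1  → 1 < 19, loop
  ADD #2: R0 = 1 + 1 = 2  → 2 < 19, loop
  ADD #3: R0 = 2 + 1 = 3  → 3 < 19, loop
  ADD #4: R0 = 3 + 1 = 4  → 4 < 19, loop
  ADD #5: R0 = 4 + 1 = 5  → 5 < 19, loop
  ADD #6: R0 = 5 + 1 = 6  → 6 < 19, loop
  ADD #7: R0 = 6 + 1 = 7  → 7 < 19, loop
  ADD #8: R0 = 7 + 1 = 8  → 8 < 19, loop
  ADD #9: R0 = 8 + 1 = 9  → 9 < 19, loop
  ADD #10: R0 = 9 + 1 = 10  → 10 < 19, loop
  ADD #11: R0 = 10 + 1 = 11  → 11 < 19, loop
  ADD #12: R0 = 11 + 1 = 12  → 12 < 19, loop
  ADD #13: R0 = 12 + 1 = 13  → 13 < 19, loop
  ADD #14: R0 = 13 + 1 = 14  → 14 < 19, loop
  ADD #15: R0 = 14 + 1 = 15  → 15 < 19, loop
  ADD #16: R0 = 15 + 1 = 16  → 16 < 19, loop
  ADD #17: R0 = 16 + 1 = 17  → 17 < 19, loop
  ADD #18: R0 = 17 + 1 = 18  → 18 < 19, loop
  ADD #19: R0 = 18 + 1 = 19  → 19 >= 19, exit
Total ADD instructions: 19

19


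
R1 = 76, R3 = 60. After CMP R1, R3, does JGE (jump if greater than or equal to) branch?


Trace:
  R1 = 76, R3 = 60
  CMP R1, R3  → compares 76 vs 60
  JGE checks: is 76 greater than or equal to 60?
  76 > 60, so condition is true
Branch taken: Yes

Yes


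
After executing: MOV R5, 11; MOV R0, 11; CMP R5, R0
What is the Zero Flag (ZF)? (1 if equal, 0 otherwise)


Register state trace:
  MOV R5, 11  → R5 = 11
  MOV R0, 11  → R0 = 11
  CMP R5, R0  → computes 11 - 11 = 0
  Result is zero, so values are equal
ZF = 1

1


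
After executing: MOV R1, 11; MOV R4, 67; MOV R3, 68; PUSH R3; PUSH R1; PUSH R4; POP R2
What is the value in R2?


Stack trace (top is rightmost):
  MOV R1, 11  → R1 = 11
  MOV R4, 67  → R4 = 67
  MOV R3, 68  → R3 = 68
  PUSH R3  → stack: [68]
  PUSH R1  → stack: [68, 11]
  PUSH R4  → stack: [68, 11, 67]
  POP R2  → R2 = 67, stack: [68, 11]
Final: R2 = 67

67


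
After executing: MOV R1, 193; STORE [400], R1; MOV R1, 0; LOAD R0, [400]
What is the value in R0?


Register and memory trace:
  MOV R1, 193  → R1 = 193
  STORE [400], R1  → mem[400] = 193
  MOV R1, 0  → R1 = 0
  LOAD R0, [400]  → R0 = mem[400] = 193
Final: R0 = 193

193


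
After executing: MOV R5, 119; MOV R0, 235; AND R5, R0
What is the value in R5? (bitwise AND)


Register state trace:
  MOV R5, 119  → R5 = 119 (0b01110111)
  MOV R0, 235  → R0 = 235 (0b11101011)
  AND R5, R0  → R5 = 119 AND 235 = 99 (0b01100011)
Final: R5 = 99

99


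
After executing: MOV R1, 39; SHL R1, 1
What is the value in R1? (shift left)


Register state trace:
  MOV R1, 39  → R1 = 39
  SHL R1, 1  → R1 = 39 << 1 = 39 * 2^1 = 78
Final: R1 = 78

78


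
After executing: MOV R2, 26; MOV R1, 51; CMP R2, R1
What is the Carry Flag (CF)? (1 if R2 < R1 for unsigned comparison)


Register state trace:
  MOV R2, 26  → R2 = 26
  MOV R1, 51  → R1 = 51
  CMP R2, R1  → unsigned 26 - 51: borrow occurs
  26 < 51, so CF = 1
CF = 1

1


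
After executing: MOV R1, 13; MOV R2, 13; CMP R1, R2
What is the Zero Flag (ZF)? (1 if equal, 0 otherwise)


Register state trace:
  MOV R1, 13  → R1 = 13
  MOV R2, 13  → R2 = 13
  CMP R1, R2  → computes 13 - 13 = 0
  Result is zero, so values are equal
ZF = 1

1


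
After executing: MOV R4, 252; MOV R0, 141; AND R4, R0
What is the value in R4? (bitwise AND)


Register state trace:
  MOV R4, 252  → R4 = 252 (0b11111100)
  MOV R0, 141  → R0 = 141 (0b10001101)
  AND R4, R0  → R4 = 252 AND 141 = 140 (0b10001100)
Final: R4 = 140

140


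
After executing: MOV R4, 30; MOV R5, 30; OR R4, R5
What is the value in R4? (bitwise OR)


Register state trace:
  MOV R4, 30  → R4 = 30 (0b00011110)
  MOV R5, 30  → R5 = 30 (0b00011110)
  OR R4, R5   → R4 = 30 OR 30 = 30 (0b00011110)
Final: R4 = 30

30


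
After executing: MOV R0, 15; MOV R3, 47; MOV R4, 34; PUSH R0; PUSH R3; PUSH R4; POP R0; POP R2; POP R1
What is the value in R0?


Stack trace (top is rightmost):
  MOV R0, 15  → R0 = 15
  MOV R3, 47  → R3 = 47
  MOV R4, 34  → R4 = 34
  PUSH R0  → stack: [15]
  PUSH R3  → stack: [15, 47]
  PUSH R4  → stack: [15, 47, 34]
  POP R0  → R0 = 34, stack: [15, 47]
  POP R2  → R2 = 47, stack: [15]
  POP R1  → R1 = 15, stack: []
Final: R0 = 34

34


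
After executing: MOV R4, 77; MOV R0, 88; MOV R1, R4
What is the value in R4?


Register state trace:
  MOV R4, 77  → R4 = 77
  MOV R0, 88  → R0 = 88
  MOV R1, R4  → R1 = 77
Final: R4 = 77

77


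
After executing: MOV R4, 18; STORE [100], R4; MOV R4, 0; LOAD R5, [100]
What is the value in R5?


Register and memory trace:
  MOV R4, 18  → R4 = 18
  STORE [100], R4  → mem[100] = 18
  MOV R4, 0  → R4 = 0
  LOAD R5, [100]  → R5 = mem[100] = 18
Final: R5 = 18

18


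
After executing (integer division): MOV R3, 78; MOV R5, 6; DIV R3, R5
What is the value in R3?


Register state trace:
  MOV R3, 78  → R3 = 78
  MOV R5, 6  → R5 = 6
  DIV R3, R5  → R3 = 78 // 6 = 13
Final: R3 = 13

13


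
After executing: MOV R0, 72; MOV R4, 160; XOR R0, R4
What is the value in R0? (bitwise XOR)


Register state trace:
  MOV R0, 72  → R0 = 72 (0b01001000)
  MOV R4, 160  → R4 = 160 (0b10100000)
  XOR R0, R4  → R0 = 72 XOR 160 = 232 (0b11101000)
Final: R0 = 232

232


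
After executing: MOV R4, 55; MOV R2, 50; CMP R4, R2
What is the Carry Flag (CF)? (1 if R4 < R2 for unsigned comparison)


Register state trace:
  MOV R4, 55  → R4 = 55
  MOV R2, 50  → R2 = 50
  CMP R4, R2  → unsigned 55 - 50: no borrow
  55 >= 50, so CF = 0
CF = 0

0


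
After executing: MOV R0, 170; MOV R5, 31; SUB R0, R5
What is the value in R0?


Register state trace:
  MOV R0, 170  → R0 = 170
  MOV R5, 31  → R5 = 31
  SUB R0, R5  → R0 = 170 - 31 = 139
Final: R0 = 139

139


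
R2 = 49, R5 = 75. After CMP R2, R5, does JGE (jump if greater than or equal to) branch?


Trace:
  R2 = 49, R5 = 75
  CMP R2, R5  → compares 49 vs 75
  JGE checks: is 49 greater than or equal to 75?
  49 < 75, so condition is false
Branch taken: No

No


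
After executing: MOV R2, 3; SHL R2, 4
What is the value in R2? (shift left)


Register state trace:
  MOV R2, 3  → R2 = 3
  SHL R2, 4  → R2 = 3 << 4 = 3 * 2^4 = 48
Final: R2 = 48

48


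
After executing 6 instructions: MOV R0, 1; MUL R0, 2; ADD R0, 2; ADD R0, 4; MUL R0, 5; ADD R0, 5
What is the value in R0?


Register state trace:
  MOV R0, 1  → R0 = 1
  MUL R0, 2  → R0 = 1 * 2 = 2
  ADD R0, 2  → R0 = 2 + 2 = 4
  ADD R0, 4  → R0 = 4 + 4 = 8
  MUL R0, 5  → R0 = 8 * 5 = 40
  ADD R0, 5  → R0 = 40 + 5 = 45
Final: R0 = 45

45


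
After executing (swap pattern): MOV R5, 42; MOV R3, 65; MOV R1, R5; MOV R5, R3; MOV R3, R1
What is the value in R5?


Register state trace (swap pattern):
  MOV R5, 42  → R5 = 42
  MOV R3, 65  → R3 = 65
  MOV R1, R5  → R1 = 42  (save R5)
  MOV R5, R3  → R5 = 65  (R5 gets R3's value)
  MOV R3, R1  → R3 = 42  (R3 gets saved value)
Final: R5 = 65

65


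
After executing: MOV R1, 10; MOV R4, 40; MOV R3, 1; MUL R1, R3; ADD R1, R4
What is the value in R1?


Register state trace:
  MOV R1, 10  → R1 = 10
  MOV R4, 40  → R4 = 40
  MOV R3, 1  → R3 = 1
  MUL R1, R3  → R1 = 10 * 1 = 10
  ADD R1, R4  → R1 = 10 + 40 = 50
Final: R1 = 50

50


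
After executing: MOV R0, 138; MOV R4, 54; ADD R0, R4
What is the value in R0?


Register state trace:
  MOV R0, 138  → R0 = 138
  MOV R4, 54  → R4 = 54
  ADD R0, R4  → R0 = 138 + 54 = 192
Final: R0 = 192

192


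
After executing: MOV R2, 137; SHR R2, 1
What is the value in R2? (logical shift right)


Register state trace:
  MOV R2, 137  → R2 = 137
  SHR R2, 1  → R2 = 137 >> 1 = 137 // 2^1 = 68
Final: R2 = 68

68


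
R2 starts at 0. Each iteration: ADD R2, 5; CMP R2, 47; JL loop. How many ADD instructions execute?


Loop trace (R2 starts at 0, target 47, step 5):
  ADD #1: R2 = 0 + 5 = 5  → 5 < 47, loop
  ADD #2: R2 = 5 + 5 = 10  → 10 < 47, loop
  ADD #3: R2 = 10 + 5 = 15  → 15 < 47, loop
  ADD #4: R2 = 15 + 5 = 20  → 20 < 47, loop
  ADD #5: R2 = 20 + 5 = 25  → 25 < 47, loop
  ADD #6: R2 = 25 + 5 = 30  → 30 < 47, loop
  ADD #7: R2 = 30 + 5 = 35  → 35 < 47, loop
  ADD #8: R2 = 35 + 5 = 40  → 40 < 47, loop
  ADD #9: R2 = 40 + 5 = 45  → 45 < 47, loop
  ADD #10: R2 = 45 + 5 = 50  → 50 >= 47, exit
Total ADD instructions: 10

10


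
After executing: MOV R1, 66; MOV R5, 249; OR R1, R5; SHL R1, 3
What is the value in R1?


Register state trace:
  MOV R1, 66  → R1 = 66 (0b01000010)
  MOV R5, 249  → R5 = 249 (0b11111001)
  OR R1, R5  → R1 = 66 OR 249 = 251 (0b11111011)
  SHL R1, 3  → R1 = 251 << 3 = 2008
Final: R1 = 2008

2008


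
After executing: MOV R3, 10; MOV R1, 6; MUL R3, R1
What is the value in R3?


Register state trace:
  MOV R3, 10  → R3 = 10
  MOV R1, 6  → R1 = 6
  MUL R3, R1  → R3 = 10 * 6 = 60
Final: R3 = 60

60


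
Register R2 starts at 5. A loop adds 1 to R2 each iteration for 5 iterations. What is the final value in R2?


Starting value: R2 = 5
  Iter 1: R2 = 5 + 1 = 6
  Iter 2: R2 = 6 + 1 = 7
  Iter 3: R2 = 7 + 1 = 8
  Iter 4: R2 = 8 + 1 = 9
  Iter 5: R2 = 9 + 1 = 10
Final: R2 = 10

10


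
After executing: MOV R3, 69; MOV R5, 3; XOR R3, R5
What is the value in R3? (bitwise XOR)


Register state trace:
  MOV R3, 69  → R3 = 69 (0b01000101)
  MOV R5, 3  → R5 = 3 (0b00000011)
  XOR R3, R5  → R3 = 69 XOR 3 = 70 (0b01000110)
Final: R3 = 70

70


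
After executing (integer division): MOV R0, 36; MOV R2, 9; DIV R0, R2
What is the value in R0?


Register state trace:
  MOV R0, 36  → R0 = 36
  MOV R2, 9  → R2 = 9
  DIV R0, R2  → R0 = 36 // 9 = 4
Final: R0 = 4

4


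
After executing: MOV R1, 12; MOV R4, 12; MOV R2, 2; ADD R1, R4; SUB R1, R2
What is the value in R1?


Register state trace:
  MOV R1, 12  → R1 = 12
  MOV R4, 12  → R4 = 12
  MOV R2, 2  → R2 = 2
  ADD R1, R4  → R1 = 12 + 12 = 24
  SUB R1, R2  → R1 = 24 - 2 = 22
Final: R1 = 22

22


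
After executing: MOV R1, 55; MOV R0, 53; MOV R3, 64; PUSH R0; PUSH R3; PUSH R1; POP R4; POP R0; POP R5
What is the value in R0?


Stack trace (top is rightmost):
  MOV R1, 55  → R1 = 55
  MOV R0, 53  → R0 = 53
  MOV R3, 64  → R3 = 64
  PUSH R0  → stack: [53]
  PUSH R3  → stack: [53, 64]
  PUSH R1  → stack: [53, 64, 55]
  POP R4  → R4 = 55, stack: [53, 64]
  POP R0  → R0 = 64, stack: [53]
  POP R5  → R5 = 53, stack: []
Final: R0 = 64

64


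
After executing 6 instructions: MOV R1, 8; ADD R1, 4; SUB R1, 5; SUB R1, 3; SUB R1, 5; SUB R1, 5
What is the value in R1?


Register state trace:
  MOV R1, 8  → R1 = 8
  ADD R1, 4  → R1 = 8 + 4 = 12
  SUB R1, 5  → R1 = 12 - 5 = 7
  SUB R1, 3  → R1 = 7 - 3 = 4
  SUB R1, 5  → R1 = 4 - 5 = -1
  SUB R1, 5  → R1 = -1 - 5 = -6
Final: R1 = -6

-6


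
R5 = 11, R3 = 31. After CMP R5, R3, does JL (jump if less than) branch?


Trace:
  R5 = 11, R3 = 31
  CMP R5, R3  → compares 11 vs 31
  JL checks: is 11 less than 31?
  11 < 31, so condition is true
Branch taken: Yes

Yes


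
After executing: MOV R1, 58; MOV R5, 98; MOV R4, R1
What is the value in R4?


Register state trace:
  MOV R1, 58  → R1 = 58
  MOV R5, 98  → R5 = 98
  MOV R4, R1  → R4 = 58
Final: R4 = 58

58


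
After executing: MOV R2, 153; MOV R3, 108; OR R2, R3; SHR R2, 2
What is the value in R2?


Register state trace:
  MOV R2, 153  → R2 = 153 (0b10011001)
  MOV R3, 108  → R3 = 108 (0b01101100)
  OR R2, R3  → R2 = 153 OR 108 = 253 (0b11111101)
  SHR R2, 2  → R2 = 253 >> 2 = 63
Final: R2 = 63

63


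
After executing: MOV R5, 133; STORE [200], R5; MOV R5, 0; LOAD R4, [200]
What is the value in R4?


Register and memory trace:
  MOV R5, 133  → R5 = 133
  STORE [200], R5  → mem[200] = 133
  MOV R5, 0  → R5 = 0
  LOAD R4, [200]  → R4 = mem[200] = 133
Final: R4 = 133

133


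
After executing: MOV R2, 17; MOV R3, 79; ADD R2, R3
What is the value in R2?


Register state trace:
  MOV R2, 17  → R2 = 17
  MOV R3, 79  → R3 = 79
  ADD R2, R3  → R2 = 17 + 79 = 96
Final: R2 = 96

96


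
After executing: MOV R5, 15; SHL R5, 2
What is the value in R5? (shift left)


Register state trace:
  MOV R5, 15  → R5 = 15
  SHL R5, 2  → R5 = 15 << 2 = 15 * 2^2 = 60
Final: R5 = 60

60


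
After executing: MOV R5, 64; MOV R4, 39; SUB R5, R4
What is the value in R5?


Register state trace:
  MOV R5, 64  → R5 = 64
  MOV R4, 39  → R4 = 39
  SUB R5, R4  → R5 = 64 - 39 = 25
Final: R5 = 25

25


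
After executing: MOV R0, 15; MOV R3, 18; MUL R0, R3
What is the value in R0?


Register state trace:
  MOV R0, 15  → R0 = 15
  MOV R3, 18  → R3 = 18
  MUL R0, R3  → R0 = 15 * 18 = 270
Final: R0 = 270

270


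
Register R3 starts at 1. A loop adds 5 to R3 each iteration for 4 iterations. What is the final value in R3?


Starting value: R3 = 1
  Iter 1: R3 = 1 + 5 = 6
  Iter 2: R3 = 6 + 5 = 11
  Iter 3: R3 = 11 + 5 = 16
  Iter 4: R3 = 16 + 5 = 21
Final: R3 = 21

21


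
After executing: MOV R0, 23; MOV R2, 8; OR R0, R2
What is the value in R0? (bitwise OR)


Register state trace:
  MOV R0, 23  → R0 = 23 (0b00010111)
  MOV R2, 8  → R2 = 8 (0b00001000)
  OR R0, R2   → R0 = 23 OR 8 = 31 (0b00011111)
Final: R0 = 31

31


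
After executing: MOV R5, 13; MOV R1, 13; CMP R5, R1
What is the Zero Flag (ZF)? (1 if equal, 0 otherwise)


Register state trace:
  MOV R5, 13  → R5 = 13
  MOV R1, 13  → R1 = 13
  CMP R5, R1  → computes 13 - 13 = 0
  Result is zero, so values are equal
ZF = 1

1


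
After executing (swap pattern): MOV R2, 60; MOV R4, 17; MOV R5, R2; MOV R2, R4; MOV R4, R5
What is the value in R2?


Register state trace (swap pattern):
  MOV R2, 60  → R2 = 60
  MOV R4, 17  → R4 = 17
  MOV R5, R2  → R5 = 60  (save R2)
  MOV R2, R4  → R2 = 17  (R2 gets R4's value)
  MOV R4, R5  → R4 = 60  (R4 gets saved value)
Final: R2 = 17

17


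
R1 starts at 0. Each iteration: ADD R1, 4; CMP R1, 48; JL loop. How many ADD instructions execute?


Loop trace (R1 starts at 0, target 48, step 4):
  ADD #1: R1 = 0 + 4 = 4  → 4 < 48, loop
  ADD #2: R1 = 4 + 4 = 8  → 8 < 48, loop
  ADD #3: R1 = 8 + 4 = 12  → 12 < 48, loop
  ADD #4: R1 = 12 + 4 = 16  → 16 < 48, loop
  ADD #5: R1 = 16 + 4 = 20  → 20 < 48, loop
  ADD #6: R1 = 20 + 4 = 24  → 24 < 48, loop
  ADD #7: R1 = 24 + 4 = 28  → 28 < 48, loop
  ADD #8: R1 = 28 + 4 = 32  → 32 < 48, loop
  ADD #9: R1 = 32 + 4 = 36  → 36 < 48, loop
  ADD #10: R1 = 36 + 4 = 40  → 40 < 48, loop
  ADD #11: R1 = 40 + 4 = 44  → 44 < 48, loop
  ADD #12: R1 = 44 + 4 = 48  → 48 >= 48, exit
Total ADD instructions: 12

12


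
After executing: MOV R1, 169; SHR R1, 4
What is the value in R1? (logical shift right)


Register state trace:
  MOV R1, 169  → R1 = 169
  SHR R1, 4  → R1 = 169 >> 4 = 169 // 2^4 = 10
Final: R1 = 10

10


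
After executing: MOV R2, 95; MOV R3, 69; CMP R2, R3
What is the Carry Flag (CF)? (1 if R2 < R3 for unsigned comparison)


Register state trace:
  MOV R2, 95  → R2 = 95
  MOV R3, 69  → R3 = 69
  CMP R2, R3  → unsigned 95 - 69: no borrow
  95 >= 69, so CF = 0
CF = 0

0


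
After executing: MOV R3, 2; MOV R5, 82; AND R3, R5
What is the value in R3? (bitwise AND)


Register state trace:
  MOV R3, 2  → R3 = 2 (0b00000010)
  MOV R5, 82  → R5 = 82 (0b01010010)
  AND R3, R5  → R3 = 2 AND 82 = 2 (0b00000010)
Final: R3 = 2

2


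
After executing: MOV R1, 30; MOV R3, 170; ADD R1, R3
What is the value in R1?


Register state trace:
  MOV R1, 30  → R1 = 30
  MOV R3, 170  → R3 = 170
  ADD R1, R3  → R1 = 30 + 170 = 200
Final: R1 = 200

200


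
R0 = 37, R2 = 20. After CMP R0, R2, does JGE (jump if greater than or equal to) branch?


Trace:
  R0 = 37, R2 = 20
  CMP R0, R2  → compares 37 vs 20
  JGE checks: is 37 greater than or equal to 20?
  37 > 20, so condition is true
Branch taken: Yes

Yes


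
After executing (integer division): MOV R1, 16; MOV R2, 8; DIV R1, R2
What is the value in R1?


Register state trace:
  MOV R1, 16  → R1 = 16
  MOV R2, 8  → R2 = 8
  DIV R1, R2  → R1 = 16 // 8 = 2
Final: R1 = 2

2


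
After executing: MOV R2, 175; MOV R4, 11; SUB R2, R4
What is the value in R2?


Register state trace:
  MOV R2, 175  → R2 = 175
  MOV R4, 11  → R4 = 11
  SUB R2, R4  → R2 = 175 - 11 = 164
Final: R2 = 164

164


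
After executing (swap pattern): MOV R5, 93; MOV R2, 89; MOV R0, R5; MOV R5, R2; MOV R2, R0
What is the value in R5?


Register state trace (swap pattern):
  MOV R5, 93  → R5 = 93
  MOV R2, 89  → R2 = 89
  MOV R0, R5  → R0 = 93  (save R5)
  MOV R5, R2  → R5 = 89  (R5 gets R2's value)
  MOV R2, R0  → R2 = 93  (R2 gets saved value)
Final: R5 = 89

89


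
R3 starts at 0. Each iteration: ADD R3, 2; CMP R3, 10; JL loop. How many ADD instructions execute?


Loop trace (R3 starts at 0, target 10, step 2):
  ADD #1: R3 = 0 + 2 = 2  → 2 < 10, loop
  ADD #2: R3 = 2 + 2 = 4  → 4 < 10, loop
  ADD #3: R3 = 4 + 2 = 6  → 6 < 10, loop
  ADD #4: R3 = 6 + 2 = 8  → 8 < 10, loop
  ADD #5: R3 = 8 + 2 = 10  → 10 >= 10, exit
Total ADD instructions: 5

5


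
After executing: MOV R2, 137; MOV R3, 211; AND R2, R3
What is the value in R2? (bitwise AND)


Register state trace:
  MOV R2, 137  → R2 = 137 (0b10001001)
  MOV R3, 211  → R3 = 211 (0b11010011)
  AND R2, R3  → R2 = 137 AND 211 = 129 (0b10000001)
Final: R2 = 129

129


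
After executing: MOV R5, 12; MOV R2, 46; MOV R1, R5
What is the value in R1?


Register state trace:
  MOV R5, 12  → R5 = 12
  MOV R2, 46  → R2 = 46
  MOV R1, R5  → R1 = 12
Final: R1 = 12

12


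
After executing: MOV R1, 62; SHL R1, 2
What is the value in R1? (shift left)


Register state trace:
  MOV R1, 62  → R1 = 62
  SHL R1, 2  → R1 = 62 << 2 = 62 * 2^2 = 248
Final: R1 = 248

248


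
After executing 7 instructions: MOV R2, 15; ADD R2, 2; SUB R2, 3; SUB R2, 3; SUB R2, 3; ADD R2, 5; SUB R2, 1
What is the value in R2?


Register state trace:
  MOV R2, 15  → R2 = 15
  ADD R2, 2  → R2 = 15 + 2 = 17
  SUB R2, 3  → R2 = 17 - 3 = 14
  SUB R2, 3  → R2 = 14 - 3 = 11
  SUB R2, 3  → R2 = 11 - 3 = 8
  ADD R2, 5  → R2 = 8 + 5 = 13
  SUB R2, 1  → R2 = 13 - 1 = 12
Final: R2 = 12

12


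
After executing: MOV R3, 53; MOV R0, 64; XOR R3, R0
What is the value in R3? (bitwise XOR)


Register state trace:
  MOV R3, 53  → R3 = 53 (0b00110101)
  MOV R0, 64  → R0 = 64 (0b01000000)
  XOR R3, R0  → R3 = 53 XOR 64 = 117 (0b01110101)
Final: R3 = 117

117


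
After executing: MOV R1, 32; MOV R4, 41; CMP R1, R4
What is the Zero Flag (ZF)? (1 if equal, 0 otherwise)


Register state trace:
  MOV R1, 32  → R1 = 32
  MOV R4, 41  → R4 = 41
  CMP R1, R4  → computes 32 - 41 = -9
  Result is nonzero, so values are not equal
ZF = 0

0


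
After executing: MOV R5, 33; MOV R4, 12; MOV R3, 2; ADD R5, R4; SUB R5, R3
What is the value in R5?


Register state trace:
  MOV R5, 33  → R5 = 33
  MOV R4, 12  → R4 = 12
  MOV R3, 2  → R3 = 2
  ADD R5, R4  → R5 = 33 + 12 = 45
  SUB R5, R3  → R5 = 45 - 2 = 43
Final: R5 = 43

43


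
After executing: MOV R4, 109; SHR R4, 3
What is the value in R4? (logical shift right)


Register state trace:
  MOV R4, 109  → R4 = 109
  SHR R4, 3  → R4 = 109 >> 3 = 109 // 2^3 = 13
Final: R4 = 13

13


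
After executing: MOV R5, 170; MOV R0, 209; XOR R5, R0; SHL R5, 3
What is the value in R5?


Register state trace:
  MOV R5, 170  → R5 = 170 (0b10101010)
  MOV R0, 209  → R0 = 209 (0b11010001)
  XOR R5, R0  → R5 = 170 XOR 209 = 123 (0b01111011)
  SHL R5, 3  → R5 = 123 << 3 = 984
Final: R5 = 984

984


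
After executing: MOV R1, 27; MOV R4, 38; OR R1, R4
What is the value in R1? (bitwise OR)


Register state trace:
  MOV R1, 27  → R1 = 27 (0b00011011)
  MOV R4, 38  → R4 = 38 (0b00100110)
  OR R1, R4   → R1 = 27 OR 38 = 63 (0b00111111)
Final: R1 = 63

63


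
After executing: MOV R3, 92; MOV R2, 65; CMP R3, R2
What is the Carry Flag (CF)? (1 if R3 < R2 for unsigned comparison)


Register state trace:
  MOV R3, 92  → R3 = 92
  MOV R2, 65  → R2 = 65
  CMP R3, R2  → unsigned 92 - 65: no borrow
  92 >= 65, so CF = 0
CF = 0

0


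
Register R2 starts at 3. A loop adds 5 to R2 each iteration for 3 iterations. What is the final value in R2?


Starting value: R2 = 3
  Iter 1: R2 = 3 + 5 = 8
  Iter 2: R2 = 8 + 5 = 13
  Iter 3: R2 = 13 + 5 = 18
Final: R2 = 18

18


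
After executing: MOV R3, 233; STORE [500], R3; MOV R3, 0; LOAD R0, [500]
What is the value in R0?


Register and memory trace:
  MOV R3, 233  → R3 = 233
  STORE [500], R3  → mem[500] = 233
  MOV R3, 0  → R3 = 0
  LOAD R0, [500]  → R0 = mem[500] = 233
Final: R0 = 233

233


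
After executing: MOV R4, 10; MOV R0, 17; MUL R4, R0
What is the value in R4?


Register state trace:
  MOV R4, 10  → R4 = 10
  MOV R0, 17  → R0 = 17
  MUL R4, R0  → R4 = 10 * 17 = 170
Final: R4 = 170

170
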